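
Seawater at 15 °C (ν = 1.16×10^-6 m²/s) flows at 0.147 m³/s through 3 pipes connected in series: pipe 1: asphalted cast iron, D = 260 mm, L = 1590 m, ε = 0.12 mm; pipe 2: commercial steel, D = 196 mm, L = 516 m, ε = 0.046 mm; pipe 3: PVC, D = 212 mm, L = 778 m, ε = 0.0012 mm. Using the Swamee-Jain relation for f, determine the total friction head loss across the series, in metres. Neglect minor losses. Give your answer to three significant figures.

Pipe 1: V = 2.769 m/s, Re = 6.21×10^5, ε/D = 4.62×10^-4, f = 0.01735, h_1 = f(L/D)V²/2g = 41.45 m
Pipe 2: V = 4.872 m/s, Re = 8.23×10^5, ε/D = 2.35×10^-4, f = 0.01530, h_2 = f(L/D)V²/2g = 48.72 m
Pipe 3: V = 4.164 m/s, Re = 7.61×10^5, ε/D = 5.66×10^-6, f = 0.01228, h_3 = f(L/D)V²/2g = 39.83 m
Series → Q common, losses add: H = Σh = 130.0 m

H ≈ 130 m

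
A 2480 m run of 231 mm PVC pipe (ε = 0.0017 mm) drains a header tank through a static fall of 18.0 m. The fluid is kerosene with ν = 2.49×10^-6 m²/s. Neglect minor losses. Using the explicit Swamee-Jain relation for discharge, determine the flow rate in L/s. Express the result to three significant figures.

Q ≈ 58.1 L/s

Swamee-Jain (Type II): Q = -0.965·√(gD⁵h_f/L)·ln[ε/(3.7D) + √(3.17ν²L/(gD³h_f))]
√(gD⁵h_f/L) = √(9.81·0.231⁵·18.0/2480) = 0.006843
ε/(3.7D) = 1.99×10^-6; √(3.17ν²L/(gD³h_f)) = 1.50×10^-4
Q = -0.965·0.006843·ln(1.516×10^-4) = 0.05808 m³/s
Check: V = 1.39 m/s, Re = 1.29×10^5, f = 0.01701, h_f = 17.9 m ≈ 18.0 m ✓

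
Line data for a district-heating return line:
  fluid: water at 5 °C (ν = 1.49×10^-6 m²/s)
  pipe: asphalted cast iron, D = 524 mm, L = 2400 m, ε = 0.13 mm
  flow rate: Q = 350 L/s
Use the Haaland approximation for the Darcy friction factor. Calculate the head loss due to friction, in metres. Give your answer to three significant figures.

V = 4Q/(πD²) = 4·0.350/(π·0.524²) = 1.623 m/s
Re = VD/ν = 1.623·0.524/1.49×10^-6 = 5.71×10^5 → turbulent
ε/D = 0.13/524 = 2.48×10^-4
Haaland: f = 0.01558
h_f = f(L/D)V²/(2g) = 0.01558·(2400/0.524)·1.623²/(2·9.81) = 9.579 m

h_f ≈ 9.58 m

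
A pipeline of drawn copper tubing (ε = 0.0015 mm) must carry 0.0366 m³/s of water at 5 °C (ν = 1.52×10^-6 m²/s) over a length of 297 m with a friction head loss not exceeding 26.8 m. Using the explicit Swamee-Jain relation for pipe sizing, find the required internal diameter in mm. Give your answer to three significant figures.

D ≈ 114 mm

Swamee-Jain (Type III): D = 0.66·[ε^1.25·(LQ²/(gh_f))^4.75 + ν·Q^9.4·(L/(gh_f))^5.2]^0.04
LQ²/(gh_f) = 0.001513; L/(gh_f) = 1.130
Term 1 = ε^1.25·(…)^4.75 = 2.11×10^-21; Term 2 = ν·Q^9.4·(…)^5.2 = 8.99×10^-20
D = 0.66·(2.11×10^-21 + 8.99×10^-20)^0.04 = 0.1143 m = 114 mm
Check: V = 3.57 m/s, Re = 2.68×10^5, f = 0.01482, h_f = 25.0 m ≈ 26.8 m ✓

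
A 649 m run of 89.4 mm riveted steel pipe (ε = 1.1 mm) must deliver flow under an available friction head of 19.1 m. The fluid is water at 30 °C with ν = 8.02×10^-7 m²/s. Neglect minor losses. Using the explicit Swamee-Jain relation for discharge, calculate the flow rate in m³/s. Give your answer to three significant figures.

Q ≈ 0.00703 m³/s

Swamee-Jain (Type II): Q = -0.965·√(gD⁵h_f/L)·ln[ε/(3.7D) + √(3.17ν²L/(gD³h_f))]
√(gD⁵h_f/L) = √(9.81·0.0894⁵·19.1/649) = 0.001284
ε/(3.7D) = 0.00333; √(3.17ν²L/(gD³h_f)) = 9.94×10^-5
Q = -0.965·0.001284·ln(0.003425) = 0.007034 m³/s
Check: V = 1.12 m/s, Re = 1.25×10^5, f = 0.04134, h_f = 19.2 m ≈ 19.1 m ✓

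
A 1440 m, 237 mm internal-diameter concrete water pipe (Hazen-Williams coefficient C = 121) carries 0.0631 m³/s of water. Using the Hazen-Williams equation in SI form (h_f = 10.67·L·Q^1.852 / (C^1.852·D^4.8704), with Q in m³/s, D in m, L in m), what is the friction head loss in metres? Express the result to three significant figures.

h_f = 10.67·1440·0.0631^1.852 / (121^1.852·0.237^4.8704) = 14.19 m

h_f ≈ 14.2 m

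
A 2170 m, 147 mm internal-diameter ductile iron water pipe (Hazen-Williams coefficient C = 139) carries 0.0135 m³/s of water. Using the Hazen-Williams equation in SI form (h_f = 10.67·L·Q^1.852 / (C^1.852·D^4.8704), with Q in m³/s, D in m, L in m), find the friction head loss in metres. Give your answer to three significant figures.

h_f = 10.67·2170·0.0135^1.852 / (139^1.852·0.147^4.8704) = 9.742 m

h_f ≈ 9.74 m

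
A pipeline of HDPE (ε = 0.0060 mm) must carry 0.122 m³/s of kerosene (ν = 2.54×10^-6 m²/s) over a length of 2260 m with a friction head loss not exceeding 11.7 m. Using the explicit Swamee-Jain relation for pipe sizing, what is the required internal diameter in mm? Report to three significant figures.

D ≈ 333 mm

Swamee-Jain (Type III): D = 0.66·[ε^1.25·(LQ²/(gh_f))^4.75 + ν·Q^9.4·(L/(gh_f))^5.2]^0.04
LQ²/(gh_f) = 0.2931; L/(gh_f) = 19.69
Term 1 = ε^1.25·(…)^4.75 = 8.73×10^-10; Term 2 = ν·Q^9.4·(…)^5.2 = 3.52×10^-8
D = 0.66·(8.73×10^-10 + 3.52×10^-8)^0.04 = 0.3325 m = 333 mm
Check: V = 1.40 m/s, Re = 1.84×10^5, f = 0.01595, h_f = 10.9 m ≈ 11.7 m ✓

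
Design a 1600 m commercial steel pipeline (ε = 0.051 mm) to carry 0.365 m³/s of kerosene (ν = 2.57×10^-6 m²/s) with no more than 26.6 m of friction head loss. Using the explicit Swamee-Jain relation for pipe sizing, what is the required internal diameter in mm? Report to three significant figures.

D ≈ 402 mm

Swamee-Jain (Type III): D = 0.66·[ε^1.25·(LQ²/(gh_f))^4.75 + ν·Q^9.4·(L/(gh_f))^5.2]^0.04
LQ²/(gh_f) = 0.8169; L/(gh_f) = 6.132
Term 1 = ε^1.25·(…)^4.75 = 1.65×10^-6; Term 2 = ν·Q^9.4·(…)^5.2 = 2.46×10^-6
D = 0.66·(1.65×10^-6 + 2.46×10^-6)^0.04 = 0.4019 m = 402 mm
Check: V = 2.88 m/s, Re = 4.50×10^5, f = 0.01494, h_f = 25.1 m ≈ 26.6 m ✓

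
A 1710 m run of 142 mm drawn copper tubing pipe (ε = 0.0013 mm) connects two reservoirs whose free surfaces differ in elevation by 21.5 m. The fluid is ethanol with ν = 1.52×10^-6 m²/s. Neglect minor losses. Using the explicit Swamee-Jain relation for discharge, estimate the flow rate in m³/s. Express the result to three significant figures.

Q ≈ 0.0227 m³/s

Swamee-Jain (Type II): Q = -0.965·√(gD⁵h_f/L)·ln[ε/(3.7D) + √(3.17ν²L/(gD³h_f))]
√(gD⁵h_f/L) = √(9.81·0.142⁵·21.5/1710) = 0.002669
ε/(3.7D) = 2.47×10^-6; √(3.17ν²L/(gD³h_f)) = 1.44×10^-4
Q = -0.965·0.002669·ln(1.465×10^-4) = 0.02274 m³/s
Check: V = 1.44 m/s, Re = 1.34×10^5, f = 0.01688, h_f = 21.4 m ≈ 21.5 m ✓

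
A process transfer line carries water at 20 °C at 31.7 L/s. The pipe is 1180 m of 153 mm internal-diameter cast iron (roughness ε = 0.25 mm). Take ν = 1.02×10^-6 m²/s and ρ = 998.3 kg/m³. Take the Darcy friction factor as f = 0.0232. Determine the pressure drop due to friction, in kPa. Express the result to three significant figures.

V = 4Q/(πD²) = 4·0.0317/(π·0.153²) = 1.724 m/s
h_f = f(L/D)V²/(2g) = 0.02320·(1180/0.153)·1.724²/(2·9.81) = 27.11 m
Δp = ρg·h_f = 998.3·9.81·27.11 = 265.5 kPa

Δp ≈ 266 kPa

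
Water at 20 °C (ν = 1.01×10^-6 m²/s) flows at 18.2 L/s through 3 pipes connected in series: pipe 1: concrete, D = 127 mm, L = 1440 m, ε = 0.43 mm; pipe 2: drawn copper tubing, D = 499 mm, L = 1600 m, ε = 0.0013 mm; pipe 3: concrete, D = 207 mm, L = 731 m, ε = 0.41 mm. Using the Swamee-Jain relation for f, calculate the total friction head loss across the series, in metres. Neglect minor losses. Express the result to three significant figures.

H ≈ 34.7 m

Pipe 1: V = 1.437 m/s, Re = 1.81×10^5, ε/D = 0.00339, f = 0.02795, h_1 = f(L/D)V²/2g = 33.34 m
Pipe 2: V = 0.09306 m/s, Re = 4.60×10^4, ε/D = 2.61×10^-6, f = 0.02117, h_2 = f(L/D)V²/2g = 0.02996 m
Pipe 3: V = 0.5408 m/s, Re = 1.11×10^5, ε/D = 0.00198, f = 0.02512, h_3 = f(L/D)V²/2g = 1.323 m
Series → Q common, losses add: H = Σh = 34.70 m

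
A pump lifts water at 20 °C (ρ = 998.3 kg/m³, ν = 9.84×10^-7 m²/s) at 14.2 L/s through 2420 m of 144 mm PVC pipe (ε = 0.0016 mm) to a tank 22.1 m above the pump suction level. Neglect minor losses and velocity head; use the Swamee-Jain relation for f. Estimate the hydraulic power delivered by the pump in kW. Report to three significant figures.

V = 4Q/(πD²) = 0.8719 m/s; Re = 1.28×10^5; ε/D = 1.11×10^-5; f = 0.01707
h_f = f(L/D)V²/2g = 11.11 m
Total head H = z + h_f = 22.1 + 11.11 = 33.21 m
P_hyd = ρgQH = 998.3·9.81·0.0142·33.21 = 4.619 kW

P_hyd ≈ 4.62 kW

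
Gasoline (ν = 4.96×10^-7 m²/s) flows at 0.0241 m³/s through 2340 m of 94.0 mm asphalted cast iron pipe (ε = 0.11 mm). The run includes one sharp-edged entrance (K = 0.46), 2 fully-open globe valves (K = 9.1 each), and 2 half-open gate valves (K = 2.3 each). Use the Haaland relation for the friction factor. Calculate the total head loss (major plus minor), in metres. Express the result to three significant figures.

V = 4Q/(πD²) = 3.473 m/s; V²/2g = 0.6147 m
Re = 6.58×10^5, ε/D = 0.00117 → f = 0.02081 (Haaland)
Major: h_f = f(L/D)·V²/2g = 0.02081·24894·0.6147 = 318.4 m
Minor: ΣK = 23.3; h_m = ΣK·V²/2g = 14.30 m
Total H_L = 318.4 + 14.30 = 332.7 m

H_L ≈ 333 m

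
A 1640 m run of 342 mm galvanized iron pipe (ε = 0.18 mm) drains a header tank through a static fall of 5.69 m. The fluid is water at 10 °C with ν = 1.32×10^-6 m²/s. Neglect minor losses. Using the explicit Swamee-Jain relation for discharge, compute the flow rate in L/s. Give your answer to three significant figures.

Q ≈ 103 L/s

Swamee-Jain (Type II): Q = -0.965·√(gD⁵h_f/L)·ln[ε/(3.7D) + √(3.17ν²L/(gD³h_f))]
√(gD⁵h_f/L) = √(9.81·0.342⁵·5.69/1640) = 0.01262
ε/(3.7D) = 1.42×10^-4; √(3.17ν²L/(gD³h_f)) = 6.37×10^-5
Q = -0.965·0.01262·ln(2.059×10^-4) = 0.1034 m³/s
Check: V = 1.13 m/s, Re = 2.92×10^5, f = 0.01851, h_f = 5.73 m ≈ 5.69 m ✓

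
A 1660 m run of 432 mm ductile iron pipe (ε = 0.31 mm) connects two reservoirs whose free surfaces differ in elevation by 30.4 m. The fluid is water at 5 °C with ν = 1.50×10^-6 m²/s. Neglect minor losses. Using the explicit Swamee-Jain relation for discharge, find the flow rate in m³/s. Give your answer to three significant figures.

Q ≈ 0.423 m³/s

Swamee-Jain (Type II): Q = -0.965·√(gD⁵h_f/L)·ln[ε/(3.7D) + √(3.17ν²L/(gD³h_f))]
√(gD⁵h_f/L) = √(9.81·0.432⁵·30.4/1660) = 0.05199
ε/(3.7D) = 1.94×10^-4; √(3.17ν²L/(gD³h_f)) = 2.22×10^-5
Q = -0.965·0.05199·ln(2.161×10^-4) = 0.4234 m³/s
Check: V = 2.89 m/s, Re = 8.32×10^5, f = 0.01871, h_f = 30.6 m ≈ 30.4 m ✓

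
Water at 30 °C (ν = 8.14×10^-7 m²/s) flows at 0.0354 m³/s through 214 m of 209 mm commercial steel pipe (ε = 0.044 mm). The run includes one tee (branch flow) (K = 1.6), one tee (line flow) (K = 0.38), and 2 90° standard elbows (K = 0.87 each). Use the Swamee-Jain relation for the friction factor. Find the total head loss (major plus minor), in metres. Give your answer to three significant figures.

H_L ≈ 1.13 m

V = 4Q/(πD²) = 1.032 m/s; V²/2g = 0.05427 m
Re = 2.65×10^5, ε/D = 2.11×10^-4 → f = 0.01662 (Swamee-Jain)
Major: h_f = f(L/D)·V²/2g = 0.01662·1024·0.05427 = 0.9237 m
Minor: ΣK = 3.72; h_m = ΣK·V²/2g = 0.2019 m
Total H_L = 0.9237 + 0.2019 = 1.126 m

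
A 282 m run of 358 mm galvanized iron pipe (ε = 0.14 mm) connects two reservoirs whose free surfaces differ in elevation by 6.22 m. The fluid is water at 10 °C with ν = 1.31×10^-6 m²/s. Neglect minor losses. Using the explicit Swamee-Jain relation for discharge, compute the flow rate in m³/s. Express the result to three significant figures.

Q ≈ 0.308 m³/s

Swamee-Jain (Type II): Q = -0.965·√(gD⁵h_f/L)·ln[ε/(3.7D) + √(3.17ν²L/(gD³h_f))]
√(gD⁵h_f/L) = √(9.81·0.358⁵·6.22/282) = 0.03567
ε/(3.7D) = 1.06×10^-4; √(3.17ν²L/(gD³h_f)) = 2.34×10^-5
Q = -0.965·0.03567·ln(1.291×10^-4) = 0.3082 m³/s
Check: V = 3.06 m/s, Re = 8.37×10^5, f = 0.01663, h_f = 6.26 m ≈ 6.22 m ✓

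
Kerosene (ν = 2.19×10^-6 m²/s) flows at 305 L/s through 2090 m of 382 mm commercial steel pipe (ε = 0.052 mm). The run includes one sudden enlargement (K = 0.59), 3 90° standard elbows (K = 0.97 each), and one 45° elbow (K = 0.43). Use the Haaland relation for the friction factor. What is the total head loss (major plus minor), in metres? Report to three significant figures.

V = 4Q/(πD²) = 2.661 m/s; V²/2g = 0.3610 m
Re = 4.64×10^5, ε/D = 1.36×10^-4 → f = 0.01477 (Haaland)
Major: h_f = f(L/D)·V²/2g = 0.01477·5471·0.3610 = 29.17 m
Minor: ΣK = 3.93; h_m = ΣK·V²/2g = 1.419 m
Total H_L = 29.17 + 1.419 = 30.59 m

H_L ≈ 30.6 m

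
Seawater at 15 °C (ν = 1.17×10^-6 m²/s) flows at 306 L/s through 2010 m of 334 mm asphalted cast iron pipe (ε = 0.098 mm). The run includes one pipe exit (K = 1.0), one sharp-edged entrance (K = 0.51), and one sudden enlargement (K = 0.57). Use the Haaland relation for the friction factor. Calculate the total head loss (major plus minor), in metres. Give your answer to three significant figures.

V = 4Q/(πD²) = 3.493 m/s; V²/2g = 0.6217 m
Re = 9.97×10^5, ε/D = 2.93×10^-4 → f = 0.01554 (Haaland)
Major: h_f = f(L/D)·V²/2g = 0.01554·6018·0.6217 = 58.15 m
Minor: ΣK = 2.08; h_m = ΣK·V²/2g = 1.293 m
Total H_L = 58.15 + 1.293 = 59.45 m

H_L ≈ 59.4 m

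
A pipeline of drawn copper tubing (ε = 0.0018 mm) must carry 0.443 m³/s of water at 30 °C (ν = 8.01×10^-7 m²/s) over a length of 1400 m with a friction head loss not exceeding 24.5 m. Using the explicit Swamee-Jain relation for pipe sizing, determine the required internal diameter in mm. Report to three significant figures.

D ≈ 400 mm

Swamee-Jain (Type III): D = 0.66·[ε^1.25·(LQ²/(gh_f))^4.75 + ν·Q^9.4·(L/(gh_f))^5.2]^0.04
LQ²/(gh_f) = 1.143; L/(gh_f) = 5.825
Term 1 = ε^1.25·(…)^4.75 = 1.24×10^-7; Term 2 = ν·Q^9.4·(…)^5.2 = 3.63×10^-6
D = 0.66·(1.24×10^-7 + 3.63×10^-6)^0.04 = 0.4004 m = 400 mm
Check: V = 3.52 m/s, Re = 1.76×10^6, f = 0.01074, h_f = 23.7 m ≈ 24.5 m ✓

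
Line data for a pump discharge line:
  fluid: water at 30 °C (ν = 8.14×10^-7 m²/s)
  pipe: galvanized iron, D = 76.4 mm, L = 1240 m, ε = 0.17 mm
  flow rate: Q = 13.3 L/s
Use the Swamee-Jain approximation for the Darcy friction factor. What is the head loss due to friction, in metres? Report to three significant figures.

h_f ≈ 173 m

V = 4Q/(πD²) = 4·0.0133/(π·0.0764²) = 2.901 m/s
Re = VD/ν = 2.901·0.0764/8.14×10^-7 = 2.72×10^5 → turbulent
ε/D = 0.17/76.4 = 0.00223
Swamee-Jain: f = 0.02487
h_f = f(L/D)V²/(2g) = 0.02487·(1240/0.0764)·2.901²/(2·9.81) = 173.2 m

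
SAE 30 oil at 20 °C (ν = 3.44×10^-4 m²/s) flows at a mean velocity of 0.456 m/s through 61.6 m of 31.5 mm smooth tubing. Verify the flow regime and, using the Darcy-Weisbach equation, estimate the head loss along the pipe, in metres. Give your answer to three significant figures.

Re = VD/ν = 0.456·0.03150/3.44×10^-4 = 41.8 → laminar (Re < 2300)
f = 64/Re = 1.533
h_f = f(L/D)V²/(2g) = 1.533·(61.6/0.03150)·0.456²/(2·9.81) = 31.77 m

h_f ≈ 31.8 m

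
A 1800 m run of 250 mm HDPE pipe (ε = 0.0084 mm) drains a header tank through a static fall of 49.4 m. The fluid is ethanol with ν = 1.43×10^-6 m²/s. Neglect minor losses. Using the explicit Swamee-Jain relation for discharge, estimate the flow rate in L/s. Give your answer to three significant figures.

Swamee-Jain (Type II): Q = -0.965·√(gD⁵h_f/L)·ln[ε/(3.7D) + √(3.17ν²L/(gD³h_f))]
√(gD⁵h_f/L) = √(9.81·0.250⁵·49.4/1800) = 0.01621
ε/(3.7D) = 9.08×10^-6; √(3.17ν²L/(gD³h_f)) = 3.93×10^-5
Q = -0.965·0.01621·ln(4.834×10^-5) = 0.1555 m³/s
Check: V = 3.17 m/s, Re = 5.54×10^5, f = 0.01340, h_f = 49.4 m ≈ 49.4 m ✓

Q ≈ 155 L/s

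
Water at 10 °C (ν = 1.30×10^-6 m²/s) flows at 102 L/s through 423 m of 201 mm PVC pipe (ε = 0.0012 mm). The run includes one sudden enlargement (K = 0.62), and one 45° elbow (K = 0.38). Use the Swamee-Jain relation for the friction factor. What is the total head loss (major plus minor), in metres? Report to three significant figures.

H_L ≈ 15.2 m

V = 4Q/(πD²) = 3.215 m/s; V²/2g = 0.5267 m
Re = 4.97×10^5, ε/D = 5.97×10^-6 → f = 0.01320 (Swamee-Jain)
Major: h_f = f(L/D)·V²/2g = 0.01320·2104·0.5267 = 14.63 m
Minor: ΣK = 1.00; h_m = ΣK·V²/2g = 0.5267 m
Total H_L = 14.63 + 0.5267 = 15.16 m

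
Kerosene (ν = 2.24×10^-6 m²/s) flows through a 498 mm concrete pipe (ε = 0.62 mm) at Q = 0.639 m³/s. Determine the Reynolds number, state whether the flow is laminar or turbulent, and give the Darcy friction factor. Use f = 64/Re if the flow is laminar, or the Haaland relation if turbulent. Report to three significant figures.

Re ≈ 7.29×10^5; turbulent; f ≈ 0.0211

V = 4Q/(πD²) = 3.281 m/s
Re = VD/ν = 3.281·0.498/2.24×10^-6 = 7.29×10^5
Re > 4000 → turbulent; ε/D = 0.00124
Haaland: f = 0.02108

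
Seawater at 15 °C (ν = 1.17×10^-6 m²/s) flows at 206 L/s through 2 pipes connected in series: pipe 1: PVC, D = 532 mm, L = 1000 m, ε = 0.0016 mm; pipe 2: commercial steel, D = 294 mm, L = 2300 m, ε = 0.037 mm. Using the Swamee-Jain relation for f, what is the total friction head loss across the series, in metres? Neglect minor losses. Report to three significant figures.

Pipe 1: V = 0.9267 m/s, Re = 4.21×10^5, ε/D = 3.01×10^-6, f = 0.01354, h_1 = f(L/D)V²/2g = 1.114 m
Pipe 2: V = 3.034 m/s, Re = 7.63×10^5, ε/D = 1.26×10^-4, f = 0.01418, h_2 = f(L/D)V²/2g = 52.05 m
Series → Q common, losses add: H = Σh = 53.16 m

H ≈ 53.2 m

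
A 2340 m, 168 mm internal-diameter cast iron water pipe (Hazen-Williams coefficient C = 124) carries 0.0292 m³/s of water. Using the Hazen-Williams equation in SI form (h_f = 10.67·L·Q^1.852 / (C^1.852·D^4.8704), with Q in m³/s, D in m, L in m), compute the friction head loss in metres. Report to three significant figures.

h_f = 10.67·2340·0.0292^1.852 / (124^1.852·0.168^4.8704) = 28.27 m

h_f ≈ 28.3 m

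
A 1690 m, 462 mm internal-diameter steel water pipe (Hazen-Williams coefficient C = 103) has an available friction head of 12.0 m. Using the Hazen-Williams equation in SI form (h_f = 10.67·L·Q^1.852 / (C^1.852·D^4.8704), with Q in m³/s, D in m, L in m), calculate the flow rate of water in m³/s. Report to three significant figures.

Q ≈ 0.260 m³/s

Rearranging: Q = [h_f·C^1.852·D^4.8704 / (10.67·L)]^(1/1.852)
Q = [12.0·103^1.852·0.462^4.8704 / (10.67·1690)]^0.540 = 0.2603 m³/s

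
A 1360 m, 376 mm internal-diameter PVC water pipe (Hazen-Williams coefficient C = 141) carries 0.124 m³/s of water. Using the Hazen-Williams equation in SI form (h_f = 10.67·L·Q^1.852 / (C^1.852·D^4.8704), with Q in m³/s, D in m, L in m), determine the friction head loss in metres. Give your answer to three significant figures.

h_f = 10.67·1360·0.124^1.852 / (141^1.852·0.376^4.8704) = 3.727 m

h_f ≈ 3.73 m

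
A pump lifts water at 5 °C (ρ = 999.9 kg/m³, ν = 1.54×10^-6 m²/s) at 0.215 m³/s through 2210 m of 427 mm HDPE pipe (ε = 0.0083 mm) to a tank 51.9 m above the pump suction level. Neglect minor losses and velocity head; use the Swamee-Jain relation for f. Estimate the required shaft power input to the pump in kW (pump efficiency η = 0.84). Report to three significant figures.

P_shaft ≈ 151 kW

V = 4Q/(πD²) = 1.501 m/s; Re = 4.16×10^5; ε/D = 1.94×10^-5; f = 0.01381
h_f = f(L/D)V²/2g = 8.209 m
Total head H = z + h_f = 51.9 + 8.209 = 60.11 m
P_hyd = ρgQH = 999.9·9.81·0.215·60.11 = 126.8 kW
P_shaft = P_hyd/η = 126.8/0.84 = 150.9 kW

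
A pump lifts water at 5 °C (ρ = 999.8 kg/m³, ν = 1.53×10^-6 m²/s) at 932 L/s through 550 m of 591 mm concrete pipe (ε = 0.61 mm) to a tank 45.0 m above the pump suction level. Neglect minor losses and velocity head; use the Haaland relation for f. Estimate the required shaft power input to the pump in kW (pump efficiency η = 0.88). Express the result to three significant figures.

P_shaft ≈ 581 kW

V = 4Q/(πD²) = 3.397 m/s; Re = 1.31×10^6; ε/D = 0.00103; f = 0.02003
h_f = f(L/D)V²/2g = 10.96 m
Total head H = z + h_f = 45.0 + 10.96 = 55.96 m
P_hyd = ρgQH = 999.8·9.81·0.932·55.96 = 511.6 kW
P_shaft = P_hyd/η = 511.6/0.88 = 581.3 kW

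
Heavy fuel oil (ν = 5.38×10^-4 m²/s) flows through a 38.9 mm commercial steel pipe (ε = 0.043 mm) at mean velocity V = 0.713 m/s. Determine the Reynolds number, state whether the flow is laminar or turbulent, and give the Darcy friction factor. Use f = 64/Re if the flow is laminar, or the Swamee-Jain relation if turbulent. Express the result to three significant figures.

Re = VD/ν = 0.7130·0.0389/5.38×10^-4 = 51.6
Re < 2300 → laminar → f = 64/Re = 1.241

Re ≈ 51.6; laminar; f = 64/Re ≈ 1.24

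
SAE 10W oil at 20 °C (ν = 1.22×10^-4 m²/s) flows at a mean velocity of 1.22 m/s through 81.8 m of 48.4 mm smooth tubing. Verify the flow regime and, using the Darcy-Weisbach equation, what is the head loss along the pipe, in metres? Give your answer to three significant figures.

Re = VD/ν = 1.22·0.04840/1.22×10^-4 = 484 → laminar (Re < 2300)
f = 64/Re = 0.1322
h_f = f(L/D)V²/(2g) = 0.1322·(81.8/0.04840)·1.22²/(2·9.81) = 16.95 m

h_f ≈ 17.0 m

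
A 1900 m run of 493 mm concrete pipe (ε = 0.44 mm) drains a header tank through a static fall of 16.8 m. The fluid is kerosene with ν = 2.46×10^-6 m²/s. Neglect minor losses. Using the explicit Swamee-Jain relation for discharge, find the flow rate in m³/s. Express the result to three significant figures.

Q ≈ 0.396 m³/s

Swamee-Jain (Type II): Q = -0.965·√(gD⁵h_f/L)·ln[ε/(3.7D) + √(3.17ν²L/(gD³h_f))]
√(gD⁵h_f/L) = √(9.81·0.493⁵·16.8/1900) = 0.05026
ε/(3.7D) = 2.41×10^-4; √(3.17ν²L/(gD³h_f)) = 4.30×10^-5
Q = -0.965·0.05026·ln(2.842×10^-4) = 0.3961 m³/s
Check: V = 2.07 m/s, Re = 4.16×10^5, f = 0.02000, h_f = 16.9 m ≈ 16.8 m ✓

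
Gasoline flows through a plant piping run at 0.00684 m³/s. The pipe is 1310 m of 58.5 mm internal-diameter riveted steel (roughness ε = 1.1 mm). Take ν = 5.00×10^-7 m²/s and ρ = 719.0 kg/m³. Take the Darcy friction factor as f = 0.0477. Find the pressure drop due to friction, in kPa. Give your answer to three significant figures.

Δp ≈ 2490 kPa

V = 4Q/(πD²) = 4·0.00684/(π·0.0585²) = 2.545 m/s
h_f = f(L/D)V²/(2g) = 0.04770·(1310/0.0585)·2.545²/(2·9.81) = 352.6 m
Δp = ρg·h_f = 719.0·9.81·352.6 = 2487 kPa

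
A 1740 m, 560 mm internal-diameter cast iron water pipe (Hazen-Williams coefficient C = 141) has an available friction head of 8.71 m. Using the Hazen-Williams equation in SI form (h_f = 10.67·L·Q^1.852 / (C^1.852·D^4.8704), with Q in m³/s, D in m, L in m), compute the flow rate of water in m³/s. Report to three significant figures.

Q ≈ 0.489 m³/s

Rearranging: Q = [h_f·C^1.852·D^4.8704 / (10.67·L)]^(1/1.852)
Q = [8.71·141^1.852·0.560^4.8704 / (10.67·1740)]^0.540 = 0.4894 m³/s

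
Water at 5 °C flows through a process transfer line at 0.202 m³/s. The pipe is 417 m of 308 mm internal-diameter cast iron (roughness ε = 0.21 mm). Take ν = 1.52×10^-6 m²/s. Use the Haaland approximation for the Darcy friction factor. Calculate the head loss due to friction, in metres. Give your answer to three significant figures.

h_f ≈ 9.43 m

V = 4Q/(πD²) = 4·0.202/(π·0.308²) = 2.711 m/s
Re = VD/ν = 2.711·0.308/1.52×10^-6 = 5.49×10^5 → turbulent
ε/D = 0.21/308 = 6.82×10^-4
Haaland: f = 0.01859
h_f = f(L/D)V²/(2g) = 0.01859·(417/0.308)·2.711²/(2·9.81) = 9.427 m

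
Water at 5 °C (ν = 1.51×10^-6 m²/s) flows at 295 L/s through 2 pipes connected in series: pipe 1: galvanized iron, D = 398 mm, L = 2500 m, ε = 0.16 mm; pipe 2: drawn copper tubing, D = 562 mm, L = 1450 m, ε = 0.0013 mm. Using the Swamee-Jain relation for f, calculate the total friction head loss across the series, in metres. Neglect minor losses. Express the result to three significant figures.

H ≈ 33.0 m

Pipe 1: V = 2.371 m/s, Re = 6.25×10^5, ε/D = 4.02×10^-4, f = 0.01693, h_1 = f(L/D)V²/2g = 30.47 m
Pipe 2: V = 1.189 m/s, Re = 4.43×10^5, ε/D = 2.31×10^-6, f = 0.01342, h_2 = f(L/D)V²/2g = 2.495 m
Series → Q common, losses add: H = Σh = 32.97 m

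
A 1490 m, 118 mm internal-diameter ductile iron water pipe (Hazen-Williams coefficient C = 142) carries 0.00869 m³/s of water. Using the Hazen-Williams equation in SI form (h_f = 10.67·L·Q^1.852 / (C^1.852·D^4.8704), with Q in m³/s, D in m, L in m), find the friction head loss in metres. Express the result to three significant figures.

h_f ≈ 8.29 m

h_f = 10.67·1490·0.00869^1.852 / (142^1.852·0.118^4.8704) = 8.292 m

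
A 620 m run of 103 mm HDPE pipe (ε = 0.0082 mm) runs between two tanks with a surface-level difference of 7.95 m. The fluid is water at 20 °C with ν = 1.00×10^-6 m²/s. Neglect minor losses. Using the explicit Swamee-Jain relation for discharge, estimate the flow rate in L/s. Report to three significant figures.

Swamee-Jain (Type II): Q = -0.965·√(gD⁵h_f/L)·ln[ε/(3.7D) + √(3.17ν²L/(gD³h_f))]
√(gD⁵h_f/L) = √(9.81·0.103⁵·7.95/620) = 0.001208
ε/(3.7D) = 2.15×10^-5; √(3.17ν²L/(gD³h_f)) = 1.52×10^-4
Q = -0.965·0.001208·ln(1.734×10^-4) = 0.01009 m³/s
Check: V = 1.21 m/s, Re = 1.25×10^5, f = 0.01760, h_f = 7.92 m ≈ 7.95 m ✓

Q ≈ 10.1 L/s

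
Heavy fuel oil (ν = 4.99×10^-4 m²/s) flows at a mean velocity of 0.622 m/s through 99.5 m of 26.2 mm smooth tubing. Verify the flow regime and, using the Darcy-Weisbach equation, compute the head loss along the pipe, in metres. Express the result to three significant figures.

h_f ≈ 147 m

Re = VD/ν = 0.622·0.02620/4.99×10^-4 = 32.7 → laminar (Re < 2300)
f = 64/Re = 1.960
h_f = f(L/D)V²/(2g) = 1.960·(99.5/0.02620)·0.622²/(2·9.81) = 146.8 m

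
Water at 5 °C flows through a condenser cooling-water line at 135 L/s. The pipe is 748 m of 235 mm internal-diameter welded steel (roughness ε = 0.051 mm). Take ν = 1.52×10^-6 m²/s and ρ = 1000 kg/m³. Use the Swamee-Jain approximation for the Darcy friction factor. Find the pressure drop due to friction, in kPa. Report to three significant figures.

V = 4Q/(πD²) = 4·0.135/(π·0.235²) = 3.112 m/s
Re = VD/ν = 3.112·0.235/1.52×10^-6 = 4.81×10^5 → turbulent
ε/D = 0.051/235 = 2.17×10^-4
Swamee-Jain: f = 0.01572
h_f = f(L/D)V²/(2g) = 0.01572·(748/0.235)·3.112²/(2·9.81) = 24.70 m
Δp = ρg·h_f = 1000·9.81·24.70 = 242.3 kPa

Δp ≈ 242 kPa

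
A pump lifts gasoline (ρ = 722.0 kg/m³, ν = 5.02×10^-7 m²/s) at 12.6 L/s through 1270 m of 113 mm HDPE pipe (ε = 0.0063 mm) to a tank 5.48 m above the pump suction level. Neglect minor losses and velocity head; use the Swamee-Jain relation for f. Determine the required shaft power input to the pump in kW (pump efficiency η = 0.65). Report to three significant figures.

V = 4Q/(πD²) = 1.256 m/s; Re = 2.83×10^5; ε/D = 5.58×10^-5; f = 0.01514
h_f = f(L/D)V²/2g = 13.69 m
Total head H = z + h_f = 5.48 + 13.69 = 19.17 m
P_hyd = ρgQH = 722.0·9.81·0.0126·19.17 = 1.710 kW
P_shaft = P_hyd/η = 1.710/0.65 = 2.632 kW

P_shaft ≈ 2.63 kW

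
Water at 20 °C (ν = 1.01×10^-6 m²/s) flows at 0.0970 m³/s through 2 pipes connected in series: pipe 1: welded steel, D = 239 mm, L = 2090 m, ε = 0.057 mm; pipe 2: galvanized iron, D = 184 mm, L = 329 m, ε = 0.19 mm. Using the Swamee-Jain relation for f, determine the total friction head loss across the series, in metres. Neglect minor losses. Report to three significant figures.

H ≈ 57.7 m

Pipe 1: V = 2.162 m/s, Re = 5.12×10^5, ε/D = 2.38×10^-4, f = 0.01583, h_1 = f(L/D)V²/2g = 32.99 m
Pipe 2: V = 3.648 m/s, Re = 6.65×10^5, ε/D = 0.00103, f = 0.02034, h_2 = f(L/D)V²/2g = 24.67 m
Series → Q common, losses add: H = Σh = 57.66 m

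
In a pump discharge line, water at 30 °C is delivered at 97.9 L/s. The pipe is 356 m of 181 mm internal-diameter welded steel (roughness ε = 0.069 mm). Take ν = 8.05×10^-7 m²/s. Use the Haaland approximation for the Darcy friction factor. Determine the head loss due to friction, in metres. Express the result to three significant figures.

V = 4Q/(πD²) = 4·0.0979/(π·0.181²) = 3.805 m/s
Re = VD/ν = 3.805·0.181/8.05×10^-7 = 8.55×10^5 → turbulent
ε/D = 0.069/181 = 3.81×10^-4
Haaland: f = 0.01638
h_f = f(L/D)V²/(2g) = 0.01638·(356/0.181)·3.805²/(2·9.81) = 23.77 m

h_f ≈ 23.8 m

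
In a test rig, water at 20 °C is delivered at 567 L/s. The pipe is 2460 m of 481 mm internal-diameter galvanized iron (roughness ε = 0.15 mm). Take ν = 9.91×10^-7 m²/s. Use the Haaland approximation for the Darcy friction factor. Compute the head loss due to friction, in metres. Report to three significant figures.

h_f ≈ 39.4 m

V = 4Q/(πD²) = 4·0.567/(π·0.481²) = 3.120 m/s
Re = VD/ν = 3.120·0.481/9.91×10^-7 = 1.51×10^6 → turbulent
ε/D = 0.15/481 = 3.12×10^-4
Haaland: f = 0.01551
h_f = f(L/D)V²/(2g) = 0.01551·(2460/0.481)·3.120²/(2·9.81) = 39.36 m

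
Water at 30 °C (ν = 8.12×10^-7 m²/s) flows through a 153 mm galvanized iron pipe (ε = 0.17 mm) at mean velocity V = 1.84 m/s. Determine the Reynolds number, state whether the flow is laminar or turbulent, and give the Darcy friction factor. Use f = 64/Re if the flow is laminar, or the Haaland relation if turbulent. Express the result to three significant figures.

Re ≈ 3.47×10^5; turbulent; f ≈ 0.0209

Re = VD/ν = 1.840·0.153/8.12×10^-7 = 3.47×10^5
Re > 4000 → turbulent; ε/D = 0.00111
Haaland: f = 0.02088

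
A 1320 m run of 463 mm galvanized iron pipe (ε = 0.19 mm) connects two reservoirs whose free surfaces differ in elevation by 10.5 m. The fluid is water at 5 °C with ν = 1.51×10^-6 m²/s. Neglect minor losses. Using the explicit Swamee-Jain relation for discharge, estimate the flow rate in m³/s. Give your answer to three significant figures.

Q ≈ 0.349 m³/s

Swamee-Jain (Type II): Q = -0.965·√(gD⁵h_f/L)·ln[ε/(3.7D) + √(3.17ν²L/(gD³h_f))]
√(gD⁵h_f/L) = √(9.81·0.463⁵·10.5/1320) = 0.04075
ε/(3.7D) = 1.11×10^-4; √(3.17ν²L/(gD³h_f)) = 3.05×10^-5
Q = -0.965·0.04075·ln(1.415×10^-4) = 0.3485 m³/s
Check: V = 2.07 m/s, Re = 6.35×10^5, f = 0.01697, h_f = 10.6 m ≈ 10.5 m ✓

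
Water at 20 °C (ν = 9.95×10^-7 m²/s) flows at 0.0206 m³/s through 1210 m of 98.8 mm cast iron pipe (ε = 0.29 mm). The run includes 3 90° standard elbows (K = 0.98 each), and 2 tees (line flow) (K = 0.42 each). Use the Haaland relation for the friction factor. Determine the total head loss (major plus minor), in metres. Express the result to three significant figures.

H_L ≈ 121 m

V = 4Q/(πD²) = 2.687 m/s; V²/2g = 0.3680 m
Re = 2.67×10^5, ε/D = 0.00294 → f = 0.02652 (Haaland)
Major: h_f = f(L/D)·V²/2g = 0.02652·12247·0.3680 = 119.5 m
Minor: ΣK = 3.78; h_m = ΣK·V²/2g = 1.391 m
Total H_L = 119.5 + 1.391 = 120.9 m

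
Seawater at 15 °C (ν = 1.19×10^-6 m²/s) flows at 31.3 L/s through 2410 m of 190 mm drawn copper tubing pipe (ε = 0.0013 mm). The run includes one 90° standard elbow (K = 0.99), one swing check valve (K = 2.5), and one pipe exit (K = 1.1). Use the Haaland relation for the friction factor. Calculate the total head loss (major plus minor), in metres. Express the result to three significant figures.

V = 4Q/(πD²) = 1.104 m/s; V²/2g = 0.06211 m
Re = 1.76×10^5, ε/D = 6.84×10^-6 → f = 0.01592 (Haaland)
Major: h_f = f(L/D)·V²/2g = 0.01592·12684·0.06211 = 12.55 m
Minor: ΣK = 4.59; h_m = ΣK·V²/2g = 0.2851 m
Total H_L = 12.55 + 0.2851 = 12.83 m

H_L ≈ 12.8 m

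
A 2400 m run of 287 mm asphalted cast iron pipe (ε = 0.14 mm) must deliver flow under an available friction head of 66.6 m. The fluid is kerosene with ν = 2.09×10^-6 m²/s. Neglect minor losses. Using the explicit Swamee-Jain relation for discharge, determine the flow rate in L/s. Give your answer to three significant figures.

Q ≈ 192 L/s

Swamee-Jain (Type II): Q = -0.965·√(gD⁵h_f/L)·ln[ε/(3.7D) + √(3.17ν²L/(gD³h_f))]
√(gD⁵h_f/L) = √(9.81·0.287⁵·66.6/2400) = 0.02302
ε/(3.7D) = 1.32×10^-4; √(3.17ν²L/(gD³h_f)) = 4.64×10^-5
Q = -0.965·0.02302·ln(1.782×10^-4) = 0.1918 m³/s
Check: V = 2.96 m/s, Re = 4.07×10^5, f = 0.01790, h_f = 67.1 m ≈ 66.6 m ✓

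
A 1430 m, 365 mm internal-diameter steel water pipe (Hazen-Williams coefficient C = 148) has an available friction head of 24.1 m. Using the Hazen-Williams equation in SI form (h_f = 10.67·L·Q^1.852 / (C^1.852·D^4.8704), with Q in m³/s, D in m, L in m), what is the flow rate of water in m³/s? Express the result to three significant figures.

Q ≈ 0.321 m³/s

Rearranging: Q = [h_f·C^1.852·D^4.8704 / (10.67·L)]^(1/1.852)
Q = [24.1·148^1.852·0.365^4.8704 / (10.67·1430)]^0.540 = 0.3210 m³/s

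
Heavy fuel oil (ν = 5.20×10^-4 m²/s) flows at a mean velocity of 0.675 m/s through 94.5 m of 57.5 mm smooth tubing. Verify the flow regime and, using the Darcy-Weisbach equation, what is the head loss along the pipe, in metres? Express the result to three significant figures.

Re = VD/ν = 0.675·0.05750/5.20×10^-4 = 74.6 → laminar (Re < 2300)
f = 64/Re = 0.8575
h_f = f(L/D)V²/(2g) = 0.8575·(94.5/0.05750)·0.675²/(2·9.81) = 32.73 m

h_f ≈ 32.7 m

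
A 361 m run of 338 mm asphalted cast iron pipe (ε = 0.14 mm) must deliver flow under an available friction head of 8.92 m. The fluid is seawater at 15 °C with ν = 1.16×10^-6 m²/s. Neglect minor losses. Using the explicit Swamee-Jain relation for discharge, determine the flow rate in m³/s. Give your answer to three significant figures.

Q ≈ 0.282 m³/s

Swamee-Jain (Type II): Q = -0.965·√(gD⁵h_f/L)·ln[ε/(3.7D) + √(3.17ν²L/(gD³h_f))]
√(gD⁵h_f/L) = √(9.81·0.338⁵·8.92/361) = 0.03270
ε/(3.7D) = 1.12×10^-4; √(3.17ν²L/(gD³h_f)) = 2.13×10^-5
Q = -0.965·0.03270·ln(1.333×10^-4) = 0.2816 m³/s
Check: V = 3.14 m/s, Re = 9.14×10^5, f = 0.01674, h_f = 8.98 m ≈ 8.92 m ✓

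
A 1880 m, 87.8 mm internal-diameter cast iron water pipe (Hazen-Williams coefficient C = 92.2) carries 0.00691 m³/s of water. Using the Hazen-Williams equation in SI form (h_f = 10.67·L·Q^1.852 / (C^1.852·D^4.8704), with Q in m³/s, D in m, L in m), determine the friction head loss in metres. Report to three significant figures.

h_f = 10.67·1880·0.00691^1.852 / (92.2^1.852·0.0878^4.8704) = 64.26 m

h_f ≈ 64.3 m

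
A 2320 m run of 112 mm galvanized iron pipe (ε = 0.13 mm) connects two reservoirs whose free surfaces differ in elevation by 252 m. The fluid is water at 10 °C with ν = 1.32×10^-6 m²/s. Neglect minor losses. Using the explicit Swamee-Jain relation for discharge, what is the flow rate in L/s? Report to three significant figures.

Q ≈ 33.0 L/s

Swamee-Jain (Type II): Q = -0.965·√(gD⁵h_f/L)·ln[ε/(3.7D) + √(3.17ν²L/(gD³h_f))]
√(gD⁵h_f/L) = √(9.81·0.112⁵·252/2320) = 0.004333
ε/(3.7D) = 3.14×10^-4; √(3.17ν²L/(gD³h_f)) = 6.07×10^-5
Q = -0.965·0.004333·ln(3.744×10^-4) = 0.03299 m³/s
Check: V = 3.35 m/s, Re = 2.84×10^5, f = 0.02144, h_f = 254 m ≈ 252 m ✓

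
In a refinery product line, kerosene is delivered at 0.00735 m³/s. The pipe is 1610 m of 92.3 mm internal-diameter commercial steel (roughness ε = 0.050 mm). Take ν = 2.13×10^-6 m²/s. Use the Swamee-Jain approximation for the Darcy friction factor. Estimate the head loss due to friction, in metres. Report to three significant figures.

V = 4Q/(πD²) = 4·0.00735/(π·0.0923²) = 1.098 m/s
Re = VD/ν = 1.098·0.0923/2.13×10^-6 = 4.76×10^4 → turbulent
ε/D = 0.050/92.3 = 5.42×10^-4
Swamee-Jain: f = 0.02295
h_f = f(L/D)V²/(2g) = 0.02295·(1610/0.0923)·1.098²/(2·9.81) = 24.62 m

h_f ≈ 24.6 m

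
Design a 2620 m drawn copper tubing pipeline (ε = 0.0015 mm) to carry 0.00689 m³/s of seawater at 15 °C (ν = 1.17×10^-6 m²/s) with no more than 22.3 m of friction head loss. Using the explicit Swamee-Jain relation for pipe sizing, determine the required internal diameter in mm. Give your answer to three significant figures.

Swamee-Jain (Type III): D = 0.66·[ε^1.25·(LQ²/(gh_f))^4.75 + ν·Q^9.4·(L/(gh_f))^5.2]^0.04
LQ²/(gh_f) = 5.685×10^-4; L/(gh_f) = 11.98
Term 1 = ε^1.25·(…)^4.75 = 2.02×10^-23; Term 2 = ν·Q^9.4·(…)^5.2 = 2.26×10^-21
D = 0.66·(2.02×10^-23 + 2.26×10^-21)^0.04 = 0.09860 m = 98.6 mm
Check: V = 0.902 m/s, Re = 7.60×10^4, f = 0.01901, h_f = 21.0 m ≈ 22.3 m ✓

D ≈ 98.6 mm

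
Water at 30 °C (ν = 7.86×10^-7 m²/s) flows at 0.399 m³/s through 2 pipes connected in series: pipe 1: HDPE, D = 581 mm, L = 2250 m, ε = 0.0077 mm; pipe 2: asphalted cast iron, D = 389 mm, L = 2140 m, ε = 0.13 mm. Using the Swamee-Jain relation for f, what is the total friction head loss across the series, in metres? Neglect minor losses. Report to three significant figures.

H ≈ 55.1 m

Pipe 1: V = 1.505 m/s, Re = 1.11×10^6, ε/D = 1.33×10^-5, f = 0.01175, h_1 = f(L/D)V²/2g = 5.251 m
Pipe 2: V = 3.357 m/s, Re = 1.66×10^6, ε/D = 3.34×10^-4, f = 0.01579, h_2 = f(L/D)V²/2g = 49.89 m
Series → Q common, losses add: H = Σh = 55.14 m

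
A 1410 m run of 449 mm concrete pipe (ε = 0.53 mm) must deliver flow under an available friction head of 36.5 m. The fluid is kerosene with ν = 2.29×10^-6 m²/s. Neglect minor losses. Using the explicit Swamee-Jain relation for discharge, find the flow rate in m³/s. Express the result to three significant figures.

Swamee-Jain (Type II): Q = -0.965·√(gD⁵h_f/L)·ln[ε/(3.7D) + √(3.17ν²L/(gD³h_f))]
√(gD⁵h_f/L) = √(9.81·0.449⁵·36.5/1410) = 0.06807
ε/(3.7D) = 3.19×10^-4; √(3.17ν²L/(gD³h_f)) = 2.69×10^-5
Q = -0.965·0.06807·ln(3.459×10^-4) = 0.5235 m³/s
Check: V = 3.31 m/s, Re = 6.48×10^5, f = 0.02097, h_f = 36.7 m ≈ 36.5 m ✓

Q ≈ 0.524 m³/s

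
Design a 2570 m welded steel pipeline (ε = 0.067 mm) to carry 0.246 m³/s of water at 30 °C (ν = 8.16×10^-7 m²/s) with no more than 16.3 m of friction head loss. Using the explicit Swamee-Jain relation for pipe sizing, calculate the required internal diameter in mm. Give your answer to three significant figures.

Swamee-Jain (Type III): D = 0.66·[ε^1.25·(LQ²/(gh_f))^4.75 + ν·Q^9.4·(L/(gh_f))^5.2]^0.04
LQ²/(gh_f) = 0.9726; L/(gh_f) = 16.07
Term 1 = ε^1.25·(…)^4.75 = 5.31×10^-6; Term 2 = ν·Q^9.4·(…)^5.2 = 2.87×10^-6
D = 0.66·(5.31×10^-6 + 2.87×10^-6)^0.04 = 0.4131 m = 413 mm
Check: V = 1.84 m/s, Re = 9.29×10^5, f = 0.01441, h_f = 15.4 m ≈ 16.3 m ✓

D ≈ 413 mm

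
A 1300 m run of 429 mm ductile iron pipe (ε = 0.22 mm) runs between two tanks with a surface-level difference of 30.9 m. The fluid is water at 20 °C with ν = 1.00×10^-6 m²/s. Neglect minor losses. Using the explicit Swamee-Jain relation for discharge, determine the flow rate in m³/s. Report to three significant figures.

Q ≈ 0.494 m³/s

Swamee-Jain (Type II): Q = -0.965·√(gD⁵h_f/L)·ln[ε/(3.7D) + √(3.17ν²L/(gD³h_f))]
√(gD⁵h_f/L) = √(9.81·0.429⁵·30.9/1300) = 0.05821
ε/(3.7D) = 1.39×10^-4; √(3.17ν²L/(gD³h_f)) = 1.31×10^-5
Q = -0.965·0.05821·ln(1.517×10^-4) = 0.4939 m³/s
Check: V = 3.42 m/s, Re = 1.47×10^6, f = 0.01722, h_f = 31.1 m ≈ 30.9 m ✓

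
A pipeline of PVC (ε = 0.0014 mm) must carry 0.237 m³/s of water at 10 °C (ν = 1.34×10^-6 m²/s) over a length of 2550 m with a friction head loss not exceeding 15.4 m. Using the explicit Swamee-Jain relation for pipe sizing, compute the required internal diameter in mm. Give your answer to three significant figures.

Swamee-Jain (Type III): D = 0.66·[ε^1.25·(LQ²/(gh_f))^4.75 + ν·Q^9.4·(L/(gh_f))^5.2]^0.04
LQ²/(gh_f) = 0.9481; L/(gh_f) = 16.88
Term 1 = ε^1.25·(…)^4.75 = 3.74×10^-8; Term 2 = ν·Q^9.4·(…)^5.2 = 4.29×10^-6
D = 0.66·(3.74×10^-8 + 4.29×10^-6)^0.04 = 0.4027 m = 403 mm
Check: V = 1.86 m/s, Re = 5.59×10^5, f = 0.01289, h_f = 14.4 m ≈ 15.4 m ✓

D ≈ 403 mm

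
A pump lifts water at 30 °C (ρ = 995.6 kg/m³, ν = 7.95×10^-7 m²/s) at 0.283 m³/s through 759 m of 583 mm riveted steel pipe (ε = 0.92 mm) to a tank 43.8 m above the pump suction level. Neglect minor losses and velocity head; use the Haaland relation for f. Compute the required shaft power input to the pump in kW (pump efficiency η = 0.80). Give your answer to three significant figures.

P_shaft ≈ 157 kW

V = 4Q/(πD²) = 1.060 m/s; Re = 7.77×10^5; ε/D = 0.00158; f = 0.02230
h_f = f(L/D)V²/2g = 1.663 m
Total head H = z + h_f = 43.8 + 1.663 = 45.46 m
P_hyd = ρgQH = 995.6·9.81·0.283·45.46 = 125.7 kW
P_shaft = P_hyd/η = 125.7/0.80 = 157.1 kW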